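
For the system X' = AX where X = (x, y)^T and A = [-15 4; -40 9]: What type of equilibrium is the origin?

stable spiral

A = [[-15,4],[-40,9]]; det(A-λI) = λ^2 + 6λ + 25.
λ = -3 ± 4i: negative real part.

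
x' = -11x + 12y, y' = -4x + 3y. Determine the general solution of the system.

Coefficient matrix A = [[-11, 12], [-4, 3]].
Characteristic polynomial det(A - λI) = λ^2 + 8λ + 15 = 0.
Eigenvalues λ = -5, -3.
For λ=-5: (A-λI) row 1 is [-6, 12], so an eigenvector is (-2, -1).
For λ=-3: (A-λI) row 1 is [-8, 12], so an eigenvector is (3, 2).
General solution: K_1e^(-5t)(-2,-1) + K_2e^(-3t)(3,2).

x(t) = -2K_1e^(-5t) + 3K_2e^(-3t), y(t) = -K_1e^(-5t) + 2K_2e^(-3t)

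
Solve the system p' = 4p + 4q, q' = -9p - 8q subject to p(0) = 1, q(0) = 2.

Coefficient matrix A = [[4, 4], [-9, -8]].
Characteristic polynomial det(A - λI) = λ^2 + 4λ + 4 = 0.
Single eigenvalue λ = -2 with algebraic multiplicity 2.
Eigenvector v = (-2,3); generalized eigenvector w with (A-λI)w=v is (1,-2).
General solution: e^(-2t)[C_1·v + C_2·(t·v + w)].
Applying p(0)=1, q(0)=2 gives C_1=-4, C_2=-7.

p(t) = 14te^(-2t) + e^(-2t), q(t) = -21te^(-2t) + 2e^(-2t)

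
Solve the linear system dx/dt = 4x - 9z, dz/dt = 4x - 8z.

x(t) = -3C_1e^(-2t) - 3C_2te^(-2t) - 2C_2e^(-2t), z(t) = -2C_1e^(-2t) - 2C_2te^(-2t) - C_2e^(-2t)

Coefficient matrix A = [[4, -9], [4, -8]].
Characteristic polynomial det(A - λI) = λ^2 + 4λ + 4 = 0.
Single eigenvalue λ = -2 with algebraic multiplicity 2.
Eigenvector v = (-3,-2); generalized eigenvector w with (A-λI)w=v is (-2,-1).
General solution: e^(-2t)[C_1·v + C_2·(t·v + w)].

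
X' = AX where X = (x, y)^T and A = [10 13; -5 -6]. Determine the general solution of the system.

x(t) = 3K_1e^(2t)sin(t) + 2K_1e^(2t)cos(t) + 2K_2e^(2t)sin(t) - 3K_2e^(2t)cos(t), y(t) = -2K_1e^(2t)sin(t) - K_1e^(2t)cos(t) - K_2e^(2t)sin(t) + 2K_2e^(2t)cos(t)

Coefficient matrix A = [[10, 13], [-5, -6]].
Characteristic polynomial det(A - λI) = λ^2 - 4λ + 5 = 0.
Eigenvalues λ = 2 ± i (complex conjugate pair).
For λ=2+i: an eigenvector is (2,-1) - i(3,-2) = (2 - 3i, -1 + 2i).
A real fundamental pair from Re and Im of e^((2+i)t)v: X_1 = e^(2t)(cos(t)·(2,-1) + sin(t)·(3,-2)), X_2 = e^(2t)(sin(t)·(2,-1) - cos(t)·(3,-2)).
General solution: K_1X_1 + K_2X_2.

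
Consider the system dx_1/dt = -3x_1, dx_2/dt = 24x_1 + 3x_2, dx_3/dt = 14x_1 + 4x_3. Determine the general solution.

Coefficient matrix A = [[-3, 0, 0], [24, 3, 0], [14, 0, 4]].
det(A - λI) = 0 gives eigenvalues λ = -3, 3, 4.
For λ=-3: eigenvector (1,-4,-2).
For λ=3: eigenvector (0,1,0).
For λ=4: eigenvector (0,0,1).
General solution: K_1e^(-3t)(1,-4,-2) + K_2e^(3t)(0,1,0) + K_3e^(4t)(0,0,1).

x_1(t) = K_1e^(-3t), x_2(t) = -4K_1e^(-3t) + K_2e^(3t), x_3(t) = -2K_1e^(-3t) + K_3e^(4t)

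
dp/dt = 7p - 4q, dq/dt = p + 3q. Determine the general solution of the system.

Coefficient matrix A = [[7, -4], [1, 3]].
Characteristic polynomial det(A - λI) = λ^2 - 10λ + 25 = 0.
Single eigenvalue λ = 5 with algebraic multiplicity 2.
Eigenvector v = (-2,-1); generalized eigenvector w with (A-λI)w=v is (-3,-1).
General solution: e^(5t)[C_1·v + C_2·(t·v + w)].

p(t) = -2C_1e^(5t) - 2C_2te^(5t) - 3C_2e^(5t), q(t) = -C_1e^(5t) - C_2te^(5t) - C_2e^(5t)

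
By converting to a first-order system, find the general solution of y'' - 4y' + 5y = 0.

y(t) = c_1e^(2t)cos(t) + c_2e^(2t)sin(t)

Let x_1 = y, x_2 = y'. Then x_1' = x_2 and x_2' = -5x_1 + 4x_2.
A = [[0,1],[-5,4]]; det(A-λI) = λ^2 - 4λ + 5.
Eigenvalues λ = 2 ± i.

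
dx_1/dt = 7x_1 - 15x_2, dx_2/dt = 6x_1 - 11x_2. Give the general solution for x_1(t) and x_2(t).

Coefficient matrix A = [[7, -15], [6, -11]].
Characteristic polynomial det(A - λI) = λ^2 + 4λ + 13 = 0.
Eigenvalues λ = -2 ± 3i (complex conjugate pair).
For λ=-2+3i: an eigenvector is (2,1) - i(1,1) = (2 - i, 1 - i).
A real fundamental pair from Re and Im of e^((-2+3i)t)v: X_1 = e^(-2t)(cos(3t)·(2,1) + sin(3t)·(1,1)), X_2 = e^(-2t)(sin(3t)·(2,1) - cos(3t)·(1,1)).
General solution: C_1X_1 + C_2X_2.

x_1(t) = C_1e^(-2t)sin(3t) + 2C_1e^(-2t)cos(3t) + 2C_2e^(-2t)sin(3t) - C_2e^(-2t)cos(3t), x_2(t) = C_1e^(-2t)sin(3t) + C_1e^(-2t)cos(3t) + C_2e^(-2t)sin(3t) - C_2e^(-2t)cos(3t)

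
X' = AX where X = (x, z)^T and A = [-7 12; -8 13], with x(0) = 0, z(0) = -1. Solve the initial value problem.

Coefficient matrix A = [[-7, 12], [-8, 13]].
Characteristic polynomial det(A - λI) = λ^2 - 6λ + 5 = 0.
Eigenvalues λ = 5, 1.
For λ=5: (A-λI) row 1 is [-12, 12], so an eigenvector is (1, 1).
For λ=1: (A-λI) row 1 is [-8, 12], so an eigenvector is (3, 2).
General solution: c_1e^(5t)(1,1) + c_2e^(t)(3,2).
Applying x(0)=0, z(0)=-1 gives c_1=-3, c_2=1.

x(t) = -3e^(5t) + 3e^(t), z(t) = -3e^(5t) + 2e^(t)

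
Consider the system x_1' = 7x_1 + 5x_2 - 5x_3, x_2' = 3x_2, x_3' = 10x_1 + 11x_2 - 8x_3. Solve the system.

x_1(t) = c_1e^(2t) + c_3e^(-3t), x_2(t) = c_2e^(3t), x_3(t) = c_1e^(2t) + c_2e^(3t) + 2c_3e^(-3t)

Coefficient matrix A = [[7, 5, -5], [0, 3, 0], [10, 11, -8]].
det(A - λI) = 0 gives eigenvalues λ = 2, 3, -3.
For λ=2: eigenvector (1,0,1).
For λ=3: eigenvector (0,1,1).
For λ=-3: eigenvector (1,0,2).
General solution: c_1e^(2t)(1,0,1) + c_2e^(3t)(0,1,1) + c_3e^(-3t)(1,0,2).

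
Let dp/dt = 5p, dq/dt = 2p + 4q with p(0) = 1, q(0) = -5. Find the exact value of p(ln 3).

A = [[5,0],[2,4]]; eigenvalues λ = 4, 5.
Eigenvectors: (0,-1) for λ=4, (-1,-2) for λ=5.
From the initial condition, c_1 = 7, c_2 = -1.
p(ln 3) = (7)(3^4)(0) + (-1)(3^5)(-1) = 243.

243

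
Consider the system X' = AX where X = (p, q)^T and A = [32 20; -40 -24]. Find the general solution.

Coefficient matrix A = [[32, 20], [-40, -24]].
Characteristic polynomial det(A - λI) = λ^2 - 8λ + 32 = 0.
Eigenvalues λ = 4 ± 4i (complex conjugate pair).
For λ=4+4i: an eigenvector is (-1,1) - i(-2,3) = (-1 + 2i, 1 - 3i).
A real fundamental pair from Re and Im of e^((4+4i)t)v: X_1 = e^(4t)(cos(4t)·(-1,1) + sin(4t)·(-2,3)), X_2 = e^(4t)(sin(4t)·(-1,1) - cos(4t)·(-2,3)).
General solution: c_1X_1 + c_2X_2.

p(t) = -2c_1e^(4t)sin(4t) - c_1e^(4t)cos(4t) - c_2e^(4t)sin(4t) + 2c_2e^(4t)cos(4t), q(t) = 3c_1e^(4t)sin(4t) + c_1e^(4t)cos(4t) + c_2e^(4t)sin(4t) - 3c_2e^(4t)cos(4t)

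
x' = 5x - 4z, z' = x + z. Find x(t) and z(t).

x(t) = 2c_1e^(3t) + 2c_2te^(3t) - c_2e^(3t), z(t) = c_1e^(3t) + c_2te^(3t) - c_2e^(3t)

Coefficient matrix A = [[5, -4], [1, 1]].
Characteristic polynomial det(A - λI) = λ^2 - 6λ + 9 = 0.
Single eigenvalue λ = 3 with algebraic multiplicity 2.
Eigenvector v = (2,1); generalized eigenvector w with (A-λI)w=v is (-1,-1).
General solution: e^(3t)[c_1·v + c_2·(t·v + w)].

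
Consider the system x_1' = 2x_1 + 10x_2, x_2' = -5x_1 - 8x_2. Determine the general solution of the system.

x_1(t) = C_1e^(-3t)sin(5t) + C_1e^(-3t)cos(5t) + C_2e^(-3t)sin(5t) - C_2e^(-3t)cos(5t), x_2(t) = -C_1e^(-3t)sin(5t) + C_2e^(-3t)cos(5t)

Coefficient matrix A = [[2, 10], [-5, -8]].
Characteristic polynomial det(A - λI) = λ^2 + 6λ + 34 = 0.
Eigenvalues λ = -3 ± 5i (complex conjugate pair).
For λ=-3+5i: an eigenvector is (1,0) - i(1,-1) = (1 - i, 0 + i).
A real fundamental pair from Re and Im of e^((-3+5i)t)v: X_1 = e^(-3t)(cos(5t)·(1,0) + sin(5t)·(1,-1)), X_2 = e^(-3t)(sin(5t)·(1,0) - cos(5t)·(1,-1)).
General solution: C_1X_1 + C_2X_2.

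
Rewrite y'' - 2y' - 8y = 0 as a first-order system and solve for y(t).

y(t) = K_1e^(4t) + K_2e^(-2t)

Let x_1 = y, x_2 = y'. Then x_1' = x_2 and x_2' = 8x_1 + 2x_2.
A = [[0,1],[8,2]]; det(A-λI) = λ^2 - 2λ - 8.
Eigenvalues λ = 4, -2 with eigenvectors (1,4), (1,-2).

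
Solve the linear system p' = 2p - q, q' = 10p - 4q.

Coefficient matrix A = [[2, -1], [10, -4]].
Characteristic polynomial det(A - λI) = λ^2 + 2λ + 2 = 0.
Eigenvalues λ = -1 ± i (complex conjugate pair).
For λ=-1+i: an eigenvector is (0,1) - i(-1,-3) = (0 + i, 1 + 3i).
A real fundamental pair from Re and Im of e^((-1+i)t)v: X_1 = e^(-t)(cos(t)·(0,1) + sin(t)·(-1,-3)), X_2 = e^(-t)(sin(t)·(0,1) - cos(t)·(-1,-3)).
General solution: c_1X_1 + c_2X_2.

p(t) = -c_1e^(-t)sin(t) + c_2e^(-t)cos(t), q(t) = -3c_1e^(-t)sin(t) + c_1e^(-t)cos(t) + c_2e^(-t)sin(t) + 3c_2e^(-t)cos(t)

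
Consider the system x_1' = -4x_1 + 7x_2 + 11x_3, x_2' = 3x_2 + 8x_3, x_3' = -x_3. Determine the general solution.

Coefficient matrix A = [[-4, 7, 11], [0, 3, 8], [0, 0, -1]].
det(A - λI) = 0 gives eigenvalues λ = -4, -1, 3.
For λ=-4: eigenvector (1,0,0).
For λ=-1: eigenvector (-1,-2,1).
For λ=3: eigenvector (1,1,0).
General solution: C_1e^(-4t)(1,0,0) + C_2e^(-t)(-1,-2,1) + C_3e^(3t)(1,1,0).

x_1(t) = C_1e^(-4t) - C_2e^(-t) + C_3e^(3t), x_2(t) = -2C_2e^(-t) + C_3e^(3t), x_3(t) = C_2e^(-t)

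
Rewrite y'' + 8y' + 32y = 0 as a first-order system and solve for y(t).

Let x_1 = y, x_2 = y'. Then x_1' = x_2 and x_2' = -32x_1 - 8x_2.
A = [[0,1],[-32,-8]]; det(A-λI) = λ^2 + 8λ + 32.
Eigenvalues λ = -4 ± 4i.

y(t) = c_1e^(-4t)cos(4t) + c_2e^(-4t)sin(4t)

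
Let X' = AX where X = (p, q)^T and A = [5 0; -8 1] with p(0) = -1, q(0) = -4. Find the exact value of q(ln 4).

2024

A = [[5,0],[-8,1]]; eigenvalues λ = 1, 5.
Eigenvectors: (0,-1) for λ=1, (1,-2) for λ=5.
From the initial condition, c_1 = 6, c_2 = -1.
q(ln 4) = (6)(4^1)(-1) + (-1)(4^5)(-2) = 2024.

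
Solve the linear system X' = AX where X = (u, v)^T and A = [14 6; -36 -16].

u(t) = K_1e^(-4t) - K_2e^(2t), v(t) = -3K_1e^(-4t) + 2K_2e^(2t)

Coefficient matrix A = [[14, 6], [-36, -16]].
Characteristic polynomial det(A - λI) = λ^2 + 2λ - 8 = 0.
Eigenvalues λ = -4, 2.
For λ=-4: (A-λI) row 1 is [18, 6], so an eigenvector is (1, -3).
For λ=2: (A-λI) row 1 is [12, 6], so an eigenvector is (-1, 2).
General solution: K_1e^(-4t)(1,-3) + K_2e^(2t)(-1,2).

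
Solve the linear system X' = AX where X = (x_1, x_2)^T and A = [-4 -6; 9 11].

x_1(t) = -2K_1e^(5t) - K_2e^(2t), x_2(t) = 3K_1e^(5t) + K_2e^(2t)

Coefficient matrix A = [[-4, -6], [9, 11]].
Characteristic polynomial det(A - λI) = λ^2 - 7λ + 10 = 0.
Eigenvalues λ = 5, 2.
For λ=5: (A-λI) row 1 is [-9, -6], so an eigenvector is (-2, 3).
For λ=2: (A-λI) row 1 is [-6, -6], so an eigenvector is (-1, 1).
General solution: K_1e^(5t)(-2,3) + K_2e^(2t)(-1,1).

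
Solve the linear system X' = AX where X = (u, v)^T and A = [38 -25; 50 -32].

Coefficient matrix A = [[38, -25], [50, -32]].
Characteristic polynomial det(A - λI) = λ^2 - 6λ + 34 = 0.
Eigenvalues λ = 3 ± 5i (complex conjugate pair).
For λ=3+5i: an eigenvector is (2,3) - i(-1,-1) = (2 + i, 3 + i).
A real fundamental pair from Re and Im of e^((3+5i)t)v: X_1 = e^(3t)(cos(5t)·(2,3) + sin(5t)·(-1,-1)), X_2 = e^(3t)(sin(5t)·(2,3) - cos(5t)·(-1,-1)).
General solution: c_1X_1 + c_2X_2.

u(t) = -c_1e^(3t)sin(5t) + 2c_1e^(3t)cos(5t) + 2c_2e^(3t)sin(5t) + c_2e^(3t)cos(5t), v(t) = -c_1e^(3t)sin(5t) + 3c_1e^(3t)cos(5t) + 3c_2e^(3t)sin(5t) + c_2e^(3t)cos(5t)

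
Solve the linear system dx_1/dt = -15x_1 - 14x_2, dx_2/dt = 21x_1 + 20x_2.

Coefficient matrix A = [[-15, -14], [21, 20]].
Characteristic polynomial det(A - λI) = λ^2 - 5λ - 6 = 0.
Eigenvalues λ = 6, -1.
For λ=6: (A-λI) row 1 is [-21, -14], so an eigenvector is (-2, 3).
For λ=-1: (A-λI) row 1 is [-14, -14], so an eigenvector is (-1, 1).
General solution: c_1e^(6t)(-2,3) + c_2e^(-t)(-1,1).

x_1(t) = -2c_1e^(6t) - c_2e^(-t), x_2(t) = 3c_1e^(6t) + c_2e^(-t)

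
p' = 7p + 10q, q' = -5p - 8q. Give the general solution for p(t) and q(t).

p(t) = -K_1e^(-3t) + 2K_2e^(2t), q(t) = K_1e^(-3t) - K_2e^(2t)

Coefficient matrix A = [[7, 10], [-5, -8]].
Characteristic polynomial det(A - λI) = λ^2 + λ - 6 = 0.
Eigenvalues λ = -3, 2.
For λ=-3: (A-λI) row 1 is [10, 10], so an eigenvector is (-1, 1).
For λ=2: (A-λI) row 1 is [5, 10], so an eigenvector is (2, -1).
General solution: K_1e^(-3t)(-1,1) + K_2e^(2t)(2,-1).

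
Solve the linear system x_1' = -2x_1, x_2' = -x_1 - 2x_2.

x_1(t) = -K_2e^(-2t), x_2(t) = K_1e^(-2t) + K_2te^(-2t)

Coefficient matrix A = [[-2, 0], [-1, -2]].
Characteristic polynomial det(A - λI) = λ^2 + 4λ + 4 = 0.
Single eigenvalue λ = -2 with algebraic multiplicity 2.
Eigenvector v = (0,1); generalized eigenvector w with (A-λI)w=v is (-1,0).
General solution: e^(-2t)[K_1·v + K_2·(t·v + w)].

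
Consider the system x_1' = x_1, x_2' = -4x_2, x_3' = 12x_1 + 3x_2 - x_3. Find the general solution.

x_1(t) = C_1e^(t), x_2(t) = C_2e^(-4t), x_3(t) = 6C_1e^(t) - C_2e^(-4t) + C_3e^(-t)

Coefficient matrix A = [[1, 0, 0], [0, -4, 0], [12, 3, -1]].
det(A - λI) = 0 gives eigenvalues λ = 1, -4, -1.
For λ=1: eigenvector (1,0,6).
For λ=-4: eigenvector (0,1,-1).
For λ=-1: eigenvector (0,0,1).
General solution: C_1e^(t)(1,0,6) + C_2e^(-4t)(0,1,-1) + C_3e^(-t)(0,0,1).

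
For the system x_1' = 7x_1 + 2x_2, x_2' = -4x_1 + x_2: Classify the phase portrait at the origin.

A = [[7,2],[-4,1]]; det(A-λI) = λ^2 - 8λ + 15.
λ = 5, 3: both positive.

unstable node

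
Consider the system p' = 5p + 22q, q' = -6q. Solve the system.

p(t) = C_1e^(5t) + 2C_2e^(-6t), q(t) = -C_2e^(-6t)

Coefficient matrix A = [[5, 22], [0, -6]].
Characteristic polynomial det(A - λI) = λ^2 + λ - 30 = 0.
Eigenvalues λ = 5, -6.
For λ=5: (A-λI) row 1 is [0, 22], so an eigenvector is (1, 0).
For λ=-6: (A-λI) row 1 is [11, 22], so an eigenvector is (2, -1).
General solution: C_1e^(5t)(1,0) + C_2e^(-6t)(2,-1).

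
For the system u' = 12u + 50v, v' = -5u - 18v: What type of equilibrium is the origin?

stable spiral

A = [[12,50],[-5,-18]]; det(A-λI) = λ^2 + 6λ + 34.
λ = -3 ± 5i: negative real part.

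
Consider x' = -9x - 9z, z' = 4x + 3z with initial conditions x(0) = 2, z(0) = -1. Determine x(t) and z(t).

x(t) = -3te^(-3t) + 2e^(-3t), z(t) = 2te^(-3t) - e^(-3t)

Coefficient matrix A = [[-9, -9], [4, 3]].
Characteristic polynomial det(A - λI) = λ^2 + 6λ + 9 = 0.
Single eigenvalue λ = -3 with algebraic multiplicity 2.
Eigenvector v = (3,-2); generalized eigenvector w with (A-λI)w=v is (-2,1).
General solution: e^(-3t)[C_1·v + C_2·(t·v + w)].
Applying x(0)=2, z(0)=-1 gives C_1=0, C_2=-1.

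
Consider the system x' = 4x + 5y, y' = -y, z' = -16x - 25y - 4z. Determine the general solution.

x(t) = K_1e^(4t) - K_3e^(-t), y(t) = K_3e^(-t), z(t) = -2K_1e^(4t) + K_2e^(-4t) - 3K_3e^(-t)

Coefficient matrix A = [[4, 5, 0], [0, -1, 0], [-16, -25, -4]].
det(A - λI) = 0 gives eigenvalues λ = 4, -4, -1.
For λ=4: eigenvector (1,0,-2).
For λ=-4: eigenvector (0,0,1).
For λ=-1: eigenvector (-1,1,-3).
General solution: K_1e^(4t)(1,0,-2) + K_2e^(-4t)(0,0,1) + K_3e^(-t)(-1,1,-3).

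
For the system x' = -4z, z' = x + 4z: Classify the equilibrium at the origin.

A = [[0,-4],[1,4]]; det(A-λI) = λ^2 - 4λ + 4.
repeated λ = 2 with a single eigenvector.

unstable improper node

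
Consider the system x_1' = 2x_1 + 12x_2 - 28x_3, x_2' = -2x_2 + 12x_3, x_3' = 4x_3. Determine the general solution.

x_1(t) = C_1e^(2t) - 3C_2e^(-2t) - 2C_3e^(4t), x_2(t) = C_2e^(-2t) + 2C_3e^(4t), x_3(t) = C_3e^(4t)

Coefficient matrix A = [[2, 12, -28], [0, -2, 12], [0, 0, 4]].
det(A - λI) = 0 gives eigenvalues λ = 2, -2, 4.
For λ=2: eigenvector (1,0,0).
For λ=-2: eigenvector (-3,1,0).
For λ=4: eigenvector (-2,2,1).
General solution: C_1e^(2t)(1,0,0) + C_2e^(-2t)(-3,1,0) + C_3e^(4t)(-2,2,1).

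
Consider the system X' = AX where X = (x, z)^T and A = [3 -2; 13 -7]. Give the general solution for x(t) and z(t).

x(t) = -c_1e^(-2t)sin(t) + c_1e^(-2t)cos(t) + c_2e^(-2t)sin(t) + c_2e^(-2t)cos(t), z(t) = -2c_1e^(-2t)sin(t) + 3c_1e^(-2t)cos(t) + 3c_2e^(-2t)sin(t) + 2c_2e^(-2t)cos(t)

Coefficient matrix A = [[3, -2], [13, -7]].
Characteristic polynomial det(A - λI) = λ^2 + 4λ + 5 = 0.
Eigenvalues λ = -2 ± i (complex conjugate pair).
For λ=-2+i: an eigenvector is (1,3) - i(-1,-2) = (1 + i, 3 + 2i).
A real fundamental pair from Re and Im of e^((-2+i)t)v: X_1 = e^(-2t)(cos(t)·(1,3) + sin(t)·(-1,-2)), X_2 = e^(-2t)(sin(t)·(1,3) - cos(t)·(-1,-2)).
General solution: c_1X_1 + c_2X_2.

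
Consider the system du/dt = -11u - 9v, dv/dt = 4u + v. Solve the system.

Coefficient matrix A = [[-11, -9], [4, 1]].
Characteristic polynomial det(A - λI) = λ^2 + 10λ + 25 = 0.
Single eigenvalue λ = -5 with algebraic multiplicity 2.
Eigenvector v = (3,-2); generalized eigenvector w with (A-λI)w=v is (-2,1).
General solution: e^(-5t)[C_1·v + C_2·(t·v + w)].

u(t) = 3C_1e^(-5t) + 3C_2te^(-5t) - 2C_2e^(-5t), v(t) = -2C_1e^(-5t) - 2C_2te^(-5t) + C_2e^(-5t)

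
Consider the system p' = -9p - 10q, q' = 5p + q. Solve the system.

Coefficient matrix A = [[-9, -10], [5, 1]].
Characteristic polynomial det(A - λI) = λ^2 + 8λ + 41 = 0.
Eigenvalues λ = -4 ± 5i (complex conjugate pair).
For λ=-4+5i: an eigenvector is (1,0) - i(-1,1) = (1 + i, 0 - i).
A real fundamental pair from Re and Im of e^((-4+5i)t)v: X_1 = e^(-4t)(cos(5t)·(1,0) + sin(5t)·(-1,1)), X_2 = e^(-4t)(sin(5t)·(1,0) - cos(5t)·(-1,1)).
General solution: C_1X_1 + C_2X_2.

p(t) = -C_1e^(-4t)sin(5t) + C_1e^(-4t)cos(5t) + C_2e^(-4t)sin(5t) + C_2e^(-4t)cos(5t), q(t) = C_1e^(-4t)sin(5t) - C_2e^(-4t)cos(5t)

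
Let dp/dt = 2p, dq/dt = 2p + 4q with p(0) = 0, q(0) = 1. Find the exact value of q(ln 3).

A = [[2,0],[2,4]]; eigenvalues λ = 2, 4.
Eigenvectors: (-1,1) for λ=2, (0,1) for λ=4.
From the initial condition, c_1 = 0, c_2 = 1.
q(ln 3) = (0)(3^2)(1) + (1)(3^4)(1) = 81.

81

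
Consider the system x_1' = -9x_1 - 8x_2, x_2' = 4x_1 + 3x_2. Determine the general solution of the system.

x_1(t) = -2c_1e^(-5t) - c_2e^(-t), x_2(t) = c_1e^(-5t) + c_2e^(-t)

Coefficient matrix A = [[-9, -8], [4, 3]].
Characteristic polynomial det(A - λI) = λ^2 + 6λ + 5 = 0.
Eigenvalues λ = -5, -1.
For λ=-5: (A-λI) row 1 is [-4, -8], so an eigenvector is (-2, 1).
For λ=-1: (A-λI) row 1 is [-8, -8], so an eigenvector is (-1, 1).
General solution: c_1e^(-5t)(-2,1) + c_2e^(-t)(-1,1).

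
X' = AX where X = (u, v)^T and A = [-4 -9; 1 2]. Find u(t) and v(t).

Coefficient matrix A = [[-4, -9], [1, 2]].
Characteristic polynomial det(A - λI) = λ^2 + 2λ + 1 = 0.
Single eigenvalue λ = -1 with algebraic multiplicity 2.
Eigenvector v = (3,-1); generalized eigenvector w with (A-λI)w=v is (2,-1).
General solution: e^(-t)[c_1·v + c_2·(t·v + w)].

u(t) = 3c_1e^(-t) + 3c_2te^(-t) + 2c_2e^(-t), v(t) = -c_1e^(-t) - c_2te^(-t) - c_2e^(-t)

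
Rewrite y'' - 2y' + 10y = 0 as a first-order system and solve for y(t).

y(t) = c_1e^(t)cos(3t) + c_2e^(t)sin(3t)

Let x_1 = y, x_2 = y'. Then x_1' = x_2 and x_2' = -10x_1 + 2x_2.
A = [[0,1],[-10,2]]; det(A-λI) = λ^2 - 2λ + 10.
Eigenvalues λ = 1 ± 3i.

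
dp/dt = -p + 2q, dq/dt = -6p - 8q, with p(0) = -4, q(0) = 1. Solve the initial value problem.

p(t) = -14e^(-4t) + 10e^(-5t), q(t) = 21e^(-4t) - 20e^(-5t)

Coefficient matrix A = [[-1, 2], [-6, -8]].
Characteristic polynomial det(A - λI) = λ^2 + 9λ + 20 = 0.
Eigenvalues λ = -4, -5.
For λ=-4: (A-λI) row 1 is [3, 2], so an eigenvector is (-2, 3).
For λ=-5: (A-λI) row 1 is [4, 2], so an eigenvector is (-1, 2).
General solution: K_1e^(-4t)(-2,3) + K_2e^(-5t)(-1,2).
Applying p(0)=-4, q(0)=1 gives K_1=7, K_2=-10.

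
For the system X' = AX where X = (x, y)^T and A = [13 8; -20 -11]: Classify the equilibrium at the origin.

A = [[13,8],[-20,-11]]; det(A-λI) = λ^2 - 2λ + 17.
λ = 1 ± 4i: positive real part.

unstable spiral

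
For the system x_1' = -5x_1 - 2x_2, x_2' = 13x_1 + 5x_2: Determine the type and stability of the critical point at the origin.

A = [[-5,-2],[13,5]]; det(A-λI) = λ^2 + 1.
λ = 0 ± i: zero real part.

center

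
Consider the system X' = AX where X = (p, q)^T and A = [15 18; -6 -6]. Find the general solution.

p(t) = 2C_1e^(6t) + 3C_2e^(3t), q(t) = -C_1e^(6t) - 2C_2e^(3t)

Coefficient matrix A = [[15, 18], [-6, -6]].
Characteristic polynomial det(A - λI) = λ^2 - 9λ + 18 = 0.
Eigenvalues λ = 6, 3.
For λ=6: (A-λI) row 1 is [9, 18], so an eigenvector is (2, -1).
For λ=3: (A-λI) row 1 is [12, 18], so an eigenvector is (3, -2).
General solution: C_1e^(6t)(2,-1) + C_2e^(3t)(3,-2).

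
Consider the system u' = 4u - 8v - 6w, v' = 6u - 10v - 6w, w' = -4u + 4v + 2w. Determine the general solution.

Coefficient matrix A = [[4, -8, -6], [6, -10, -6], [-4, 4, 2]].
det(A - λI) = 0 gives eigenvalues λ = -2, -4, 2.
For λ=-2: eigenvector (1,0,1).
For λ=-4: eigenvector (1,1,0).
For λ=2: eigenvector (-1,-1,1).
General solution: c_1e^(-2t)(1,0,1) + c_2e^(-4t)(1,1,0) + c_3e^(2t)(-1,-1,1).

u(t) = c_1e^(-2t) + c_2e^(-4t) - c_3e^(2t), v(t) = c_2e^(-4t) - c_3e^(2t), w(t) = c_1e^(-2t) + c_3e^(2t)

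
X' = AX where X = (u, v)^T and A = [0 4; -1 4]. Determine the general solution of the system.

Coefficient matrix A = [[0, 4], [-1, 4]].
Characteristic polynomial det(A - λI) = λ^2 - 4λ + 4 = 0.
Single eigenvalue λ = 2 with algebraic multiplicity 2.
Eigenvector v = (-2,-1); generalized eigenvector w with (A-λI)w=v is (-3,-2).
General solution: e^(2t)[c_1·v + c_2·(t·v + w)].

u(t) = -2c_1e^(2t) - 2c_2te^(2t) - 3c_2e^(2t), v(t) = -c_1e^(2t) - c_2te^(2t) - 2c_2e^(2t)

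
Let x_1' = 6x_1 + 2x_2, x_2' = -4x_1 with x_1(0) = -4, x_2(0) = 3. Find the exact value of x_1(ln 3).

A = [[6,2],[-4,0]]; eigenvalues λ = 2, 4.
Eigenvectors: (1,-2) for λ=2, (-1,1) for λ=4.
From the initial condition, c_1 = 1, c_2 = 5.
x_1(ln 3) = (1)(3^2)(1) + (5)(3^4)(-1) = -396.

-396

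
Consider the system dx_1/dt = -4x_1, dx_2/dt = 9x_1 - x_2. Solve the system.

Coefficient matrix A = [[-4, 0], [9, -1]].
Characteristic polynomial det(A - λI) = λ^2 + 5λ + 4 = 0.
Eigenvalues λ = -1, -4.
For λ=-1: (A-λI) row 1 is [-3, 0], so an eigenvector is (0, -1).
For λ=-4: (A-λI) row 2 is [9, 3], so an eigenvector is (-1, 3).
General solution: C_1e^(-t)(0,-1) + C_2e^(-4t)(-1,3).

x_1(t) = -C_2e^(-4t), x_2(t) = -C_1e^(-t) + 3C_2e^(-4t)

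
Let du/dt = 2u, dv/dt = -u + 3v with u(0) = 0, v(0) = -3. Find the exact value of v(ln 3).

-81

A = [[2,0],[-1,3]]; eigenvalues λ = 3, 2.
Eigenvectors: (0,1) for λ=3, (-1,-1) for λ=2.
From the initial condition, c_1 = -3, c_2 = 0.
v(ln 3) = (-3)(3^3)(1) + (0)(3^2)(-1) = -81.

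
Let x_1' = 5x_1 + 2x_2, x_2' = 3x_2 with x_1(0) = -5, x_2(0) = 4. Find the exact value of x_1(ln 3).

A = [[5,2],[0,3]]; eigenvalues λ = 3, 5.
Eigenvectors: (-1,1) for λ=3, (1,0) for λ=5.
From the initial condition, c_1 = 4, c_2 = -1.
x_1(ln 3) = (4)(3^3)(-1) + (-1)(3^5)(1) = -351.

-351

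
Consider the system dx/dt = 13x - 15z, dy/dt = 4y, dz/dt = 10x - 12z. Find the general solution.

x(t) = 3K_1e^(3t) + K_3e^(-2t), y(t) = K_2e^(4t), z(t) = 2K_1e^(3t) + K_3e^(-2t)

Coefficient matrix A = [[13, 0, -15], [0, 4, 0], [10, 0, -12]].
det(A - λI) = 0 gives eigenvalues λ = 3, 4, -2.
For λ=3: eigenvector (3,0,2).
For λ=4: eigenvector (0,1,0).
For λ=-2: eigenvector (1,0,1).
General solution: K_1e^(3t)(3,0,2) + K_2e^(4t)(0,1,0) + K_3e^(-2t)(1,0,1).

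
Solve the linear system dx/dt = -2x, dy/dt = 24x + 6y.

Coefficient matrix A = [[-2, 0], [24, 6]].
Characteristic polynomial det(A - λI) = λ^2 - 4λ - 12 = 0.
Eigenvalues λ = -2, 6.
For λ=-2: (A-λI) row 2 is [24, 8], so an eigenvector is (1, -3).
For λ=6: (A-λI) row 1 is [-8, 0], so an eigenvector is (0, -1).
General solution: c_1e^(-2t)(1,-3) + c_2e^(6t)(0,-1).

x(t) = c_1e^(-2t), y(t) = -3c_1e^(-2t) - c_2e^(6t)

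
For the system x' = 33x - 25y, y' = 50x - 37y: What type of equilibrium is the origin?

stable spiral

A = [[33,-25],[50,-37]]; det(A-λI) = λ^2 + 4λ + 29.
λ = -2 ± 5i: negative real part.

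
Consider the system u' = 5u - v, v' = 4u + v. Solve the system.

Coefficient matrix A = [[5, -1], [4, 1]].
Characteristic polynomial det(A - λI) = λ^2 - 6λ + 9 = 0.
Single eigenvalue λ = 3 with algebraic multiplicity 2.
Eigenvector v = (-1,-2); generalized eigenvector w with (A-λI)w=v is (-1,-1).
General solution: e^(3t)[c_1·v + c_2·(t·v + w)].

u(t) = -c_1e^(3t) - c_2te^(3t) - c_2e^(3t), v(t) = -2c_1e^(3t) - 2c_2te^(3t) - c_2e^(3t)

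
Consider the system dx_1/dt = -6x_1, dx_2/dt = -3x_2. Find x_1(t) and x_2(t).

x_1(t) = -K_2e^(-6t), x_2(t) = K_1e^(-3t)

Coefficient matrix A = [[-6, 0], [0, -3]].
Characteristic polynomial det(A - λI) = λ^2 + 9λ + 18 = 0.
Eigenvalues λ = -3, -6.
For λ=-3: (A-λI) row 1 is [-3, 0], so an eigenvector is (0, 1).
For λ=-6: (A-λI) row 2 is [0, 3], so an eigenvector is (-1, 0).
General solution: K_1e^(-3t)(0,1) + K_2e^(-6t)(-1,0).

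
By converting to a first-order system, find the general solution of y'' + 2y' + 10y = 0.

Let x_1 = y, x_2 = y'. Then x_1' = x_2 and x_2' = -10x_1 - 2x_2.
A = [[0,1],[-10,-2]]; det(A-λI) = λ^2 + 2λ + 10.
Eigenvalues λ = -1 ± 3i.

y(t) = K_1e^(-t)cos(3t) + K_2e^(-t)sin(3t)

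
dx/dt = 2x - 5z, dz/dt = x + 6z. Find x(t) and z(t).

Coefficient matrix A = [[2, -5], [1, 6]].
Characteristic polynomial det(A - λI) = λ^2 - 8λ + 17 = 0.
Eigenvalues λ = 4 ± i (complex conjugate pair).
For λ=4+i: an eigenvector is (-1,0) - i(2,-1) = (-1 - 2i, 0 + i).
A real fundamental pair from Re and Im of e^((4+i)t)v: X_1 = e^(4t)(cos(t)·(-1,0) + sin(t)·(2,-1)), X_2 = e^(4t)(sin(t)·(-1,0) - cos(t)·(2,-1)).
General solution: c_1X_1 + c_2X_2.

x(t) = 2c_1e^(4t)sin(t) - c_1e^(4t)cos(t) - c_2e^(4t)sin(t) - 2c_2e^(4t)cos(t), z(t) = -c_1e^(4t)sin(t) + c_2e^(4t)cos(t)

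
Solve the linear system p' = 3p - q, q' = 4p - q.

p(t) = -C_1e^(t) - C_2te^(t) - 2C_2e^(t), q(t) = -2C_1e^(t) - 2C_2te^(t) - 3C_2e^(t)

Coefficient matrix A = [[3, -1], [4, -1]].
Characteristic polynomial det(A - λI) = λ^2 - 2λ + 1 = 0.
Single eigenvalue λ = 1 with algebraic multiplicity 2.
Eigenvector v = (-1,-2); generalized eigenvector w with (A-λI)w=v is (-2,-3).
General solution: e^(t)[C_1·v + C_2·(t·v + w)].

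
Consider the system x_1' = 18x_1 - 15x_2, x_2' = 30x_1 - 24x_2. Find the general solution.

Coefficient matrix A = [[18, -15], [30, -24]].
Characteristic polynomial det(A - λI) = λ^2 + 6λ + 18 = 0.
Eigenvalues λ = -3 ± 3i (complex conjugate pair).
For λ=-3+3i: an eigenvector is (2,3) - i(-1,-1) = (2 + i, 3 + i).
A real fundamental pair from Re and Im of e^((-3+3i)t)v: X_1 = e^(-3t)(cos(3t)·(2,3) + sin(3t)·(-1,-1)), X_2 = e^(-3t)(sin(3t)·(2,3) - cos(3t)·(-1,-1)).
General solution: c_1X_1 + c_2X_2.

x_1(t) = -c_1e^(-3t)sin(3t) + 2c_1e^(-3t)cos(3t) + 2c_2e^(-3t)sin(3t) + c_2e^(-3t)cos(3t), x_2(t) = -c_1e^(-3t)sin(3t) + 3c_1e^(-3t)cos(3t) + 3c_2e^(-3t)sin(3t) + c_2e^(-3t)cos(3t)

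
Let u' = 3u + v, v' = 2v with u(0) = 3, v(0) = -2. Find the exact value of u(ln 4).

96

A = [[3,1],[0,2]]; eigenvalues λ = 3, 2.
Eigenvectors: (1,0) for λ=3, (-1,1) for λ=2.
From the initial condition, c_1 = 1, c_2 = -2.
u(ln 4) = (1)(4^3)(1) + (-2)(4^2)(-1) = 96.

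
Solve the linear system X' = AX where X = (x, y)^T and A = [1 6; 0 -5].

x(t) = K_1e^(t) + K_2e^(-5t), y(t) = -K_2e^(-5t)

Coefficient matrix A = [[1, 6], [0, -5]].
Characteristic polynomial det(A - λI) = λ^2 + 4λ - 5 = 0.
Eigenvalues λ = 1, -5.
For λ=1: (A-λI) row 1 is [0, 6], so an eigenvector is (1, 0).
For λ=-5: (A-λI) row 1 is [6, 6], so an eigenvector is (1, -1).
General solution: K_1e^(t)(1,0) + K_2e^(-5t)(1,-1).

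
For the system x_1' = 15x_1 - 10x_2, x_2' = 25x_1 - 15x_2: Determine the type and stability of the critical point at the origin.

center

A = [[15,-10],[25,-15]]; det(A-λI) = λ^2 + 25.
λ = 0 ± 5i: zero real part.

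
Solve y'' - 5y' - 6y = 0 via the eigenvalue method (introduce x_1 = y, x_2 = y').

y(t) = c_1e^(-t) + c_2e^(6t)

Let x_1 = y, x_2 = y'. Then x_1' = x_2 and x_2' = 6x_1 + 5x_2.
A = [[0,1],[6,5]]; det(A-λI) = λ^2 - 5λ - 6.
Eigenvalues λ = -1, 6 with eigenvectors (1,-1), (1,6).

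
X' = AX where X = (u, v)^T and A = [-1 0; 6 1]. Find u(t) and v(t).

Coefficient matrix A = [[-1, 0], [6, 1]].
Characteristic polynomial det(A - λI) = λ^2 - 1 = 0.
Eigenvalues λ = 1, -1.
For λ=1: (A-λI) row 1 is [-2, 0], so an eigenvector is (0, 1).
For λ=-1: (A-λI) row 2 is [6, 2], so an eigenvector is (-1, 3).
General solution: c_1e^(t)(0,1) + c_2e^(-t)(-1,3).

u(t) = -c_2e^(-t), v(t) = c_1e^(t) + 3c_2e^(-t)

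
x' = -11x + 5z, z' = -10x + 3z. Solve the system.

x(t) = -2K_1e^(-4t)sin(t) + K_1e^(-4t)cos(t) + K_2e^(-4t)sin(t) + 2K_2e^(-4t)cos(t), z(t) = -3K_1e^(-4t)sin(t) + K_1e^(-4t)cos(t) + K_2e^(-4t)sin(t) + 3K_2e^(-4t)cos(t)

Coefficient matrix A = [[-11, 5], [-10, 3]].
Characteristic polynomial det(A - λI) = λ^2 + 8λ + 17 = 0.
Eigenvalues λ = -4 ± i (complex conjugate pair).
For λ=-4+i: an eigenvector is (1,1) - i(-2,-3) = (1 + 2i, 1 + 3i).
A real fundamental pair from Re and Im of e^((-4+i)t)v: X_1 = e^(-4t)(cos(t)·(1,1) + sin(t)·(-2,-3)), X_2 = e^(-4t)(sin(t)·(1,1) - cos(t)·(-2,-3)).
General solution: K_1X_1 + K_2X_2.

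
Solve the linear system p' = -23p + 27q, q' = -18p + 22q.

p(t) = C_1e^(4t) + 3C_2e^(-5t), q(t) = C_1e^(4t) + 2C_2e^(-5t)

Coefficient matrix A = [[-23, 27], [-18, 22]].
Characteristic polynomial det(A - λI) = λ^2 + λ - 20 = 0.
Eigenvalues λ = 4, -5.
For λ=4: (A-λI) row 1 is [-27, 27], so an eigenvector is (1, 1).
For λ=-5: (A-λI) row 1 is [-18, 27], so an eigenvector is (3, 2).
General solution: C_1e^(4t)(1,1) + C_2e^(-5t)(3,2).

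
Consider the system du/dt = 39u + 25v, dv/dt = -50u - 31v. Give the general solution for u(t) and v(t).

Coefficient matrix A = [[39, 25], [-50, -31]].
Characteristic polynomial det(A - λI) = λ^2 - 8λ + 41 = 0.
Eigenvalues λ = 4 ± 5i (complex conjugate pair).
For λ=4+5i: an eigenvector is (1,-1) - i(2,-3) = (1 - 2i, -1 + 3i).
A real fundamental pair from Re and Im of e^((4+5i)t)v: X_1 = e^(4t)(cos(5t)·(1,-1) + sin(5t)·(2,-3)), X_2 = e^(4t)(sin(5t)·(1,-1) - cos(5t)·(2,-3)).
General solution: K_1X_1 + K_2X_2.

u(t) = 2K_1e^(4t)sin(5t) + K_1e^(4t)cos(5t) + K_2e^(4t)sin(5t) - 2K_2e^(4t)cos(5t), v(t) = -3K_1e^(4t)sin(5t) - K_1e^(4t)cos(5t) - K_2e^(4t)sin(5t) + 3K_2e^(4t)cos(5t)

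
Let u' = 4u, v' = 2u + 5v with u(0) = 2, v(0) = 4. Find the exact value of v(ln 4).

A = [[4,0],[2,5]]; eigenvalues λ = 5, 4.
Eigenvectors: (0,1) for λ=5, (1,-2) for λ=4.
From the initial condition, c_1 = 8, c_2 = 2.
v(ln 4) = (8)(4^5)(1) + (2)(4^4)(-2) = 7168.

7168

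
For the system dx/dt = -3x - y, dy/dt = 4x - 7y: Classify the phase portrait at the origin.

stable improper node

A = [[-3,-1],[4,-7]]; det(A-λI) = λ^2 + 10λ + 25.
repeated λ = -5 with a single eigenvector.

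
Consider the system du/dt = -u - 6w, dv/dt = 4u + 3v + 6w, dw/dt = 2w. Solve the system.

Coefficient matrix A = [[-1, 0, -6], [4, 3, 6], [0, 0, 2]].
det(A - λI) = 0 gives eigenvalues λ = 3, -1, 2.
For λ=3: eigenvector (0,1,0).
For λ=-1: eigenvector (-1,1,0).
For λ=2: eigenvector (-2,2,1).
General solution: C_1e^(3t)(0,1,0) + C_2e^(-t)(-1,1,0) + C_3e^(2t)(-2,2,1).

u(t) = -C_2e^(-t) - 2C_3e^(2t), v(t) = C_1e^(3t) + C_2e^(-t) + 2C_3e^(2t), w(t) = C_3e^(2t)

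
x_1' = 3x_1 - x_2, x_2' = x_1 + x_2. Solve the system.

Coefficient matrix A = [[3, -1], [1, 1]].
Characteristic polynomial det(A - λI) = λ^2 - 4λ + 4 = 0.
Single eigenvalue λ = 2 with algebraic multiplicity 2.
Eigenvector v = (-1,-1); generalized eigenvector w with (A-λI)w=v is (1,2).
General solution: e^(2t)[K_1·v + K_2·(t·v + w)].

x_1(t) = -K_1e^(2t) - K_2te^(2t) + K_2e^(2t), x_2(t) = -K_1e^(2t) - K_2te^(2t) + 2K_2e^(2t)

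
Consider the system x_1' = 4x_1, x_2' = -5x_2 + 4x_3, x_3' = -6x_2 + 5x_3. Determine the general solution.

Coefficient matrix A = [[4, 0, 0], [0, -5, 4], [0, -6, 5]].
det(A - λI) = 0 gives eigenvalues λ = 4, 1, -1.
For λ=4: eigenvector (1,0,0).
For λ=1: eigenvector (0,-2,-3).
For λ=-1: eigenvector (0,1,1).
General solution: C_1e^(4t)(1,0,0) + C_2e^(t)(0,-2,-3) + C_3e^(-t)(0,1,1).

x_1(t) = C_1e^(4t), x_2(t) = -2C_2e^(t) + C_3e^(-t), x_3(t) = -3C_2e^(t) + C_3e^(-t)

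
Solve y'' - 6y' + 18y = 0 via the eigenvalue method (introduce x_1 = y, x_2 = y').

Let x_1 = y, x_2 = y'. Then x_1' = x_2 and x_2' = -18x_1 + 6x_2.
A = [[0,1],[-18,6]]; det(A-λI) = λ^2 - 6λ + 18.
Eigenvalues λ = 3 ± 3i.

y(t) = K_1e^(3t)cos(3t) + K_2e^(3t)sin(3t)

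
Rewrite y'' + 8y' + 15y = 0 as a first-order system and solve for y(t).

Let x_1 = y, x_2 = y'. Then x_1' = x_2 and x_2' = -15x_1 - 8x_2.
A = [[0,1],[-15,-8]]; det(A-λI) = λ^2 + 8λ + 15.
Eigenvalues λ = -5, -3 with eigenvectors (1,-5), (1,-3).

y(t) = C_1e^(-5t) + C_2e^(-3t)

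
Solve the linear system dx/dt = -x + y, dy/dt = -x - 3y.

x(t) = -K_1e^(-2t) - K_2te^(-2t), y(t) = K_1e^(-2t) + K_2te^(-2t) - K_2e^(-2t)

Coefficient matrix A = [[-1, 1], [-1, -3]].
Characteristic polynomial det(A - λI) = λ^2 + 4λ + 4 = 0.
Single eigenvalue λ = -2 with algebraic multiplicity 2.
Eigenvector v = (-1,1); generalized eigenvector w with (A-λI)w=v is (0,-1).
General solution: e^(-2t)[K_1·v + K_2·(t·v + w)].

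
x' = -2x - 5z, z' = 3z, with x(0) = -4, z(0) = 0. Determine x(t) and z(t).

x(t) = -4e^(-2t), z(t) = 0

Coefficient matrix A = [[-2, -5], [0, 3]].
Characteristic polynomial det(A - λI) = λ^2 - λ - 6 = 0.
Eigenvalues λ = -2, 3.
For λ=-2: (A-λI) row 1 is [0, -5], so an eigenvector is (1, 0).
For λ=3: (A-λI) row 1 is [-5, -5], so an eigenvector is (1, -1).
General solution: c_1e^(-2t)(1,0) + c_2e^(3t)(1,-1).
Applying x(0)=-4, z(0)=0 gives c_1=-4, c_2=0.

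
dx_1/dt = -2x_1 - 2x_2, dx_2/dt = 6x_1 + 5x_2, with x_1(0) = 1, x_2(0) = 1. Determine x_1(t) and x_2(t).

x_1(t) = -5e^(2t) + 6e^(t), x_2(t) = 10e^(2t) - 9e^(t)

Coefficient matrix A = [[-2, -2], [6, 5]].
Characteristic polynomial det(A - λI) = λ^2 - 3λ + 2 = 0.
Eigenvalues λ = 2, 1.
For λ=2: (A-λI) row 1 is [-4, -2], so an eigenvector is (-1, 2).
For λ=1: (A-λI) row 1 is [-3, -2], so an eigenvector is (-2, 3).
General solution: K_1e^(2t)(-1,2) + K_2e^(t)(-2,3).
Applying x_1(0)=1, x_2(0)=1 gives K_1=5, K_2=-3.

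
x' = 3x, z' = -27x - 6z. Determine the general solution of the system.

x(t) = -K_2e^(3t), z(t) = K_1e^(-6t) + 3K_2e^(3t)

Coefficient matrix A = [[3, 0], [-27, -6]].
Characteristic polynomial det(A - λI) = λ^2 + 3λ - 18 = 0.
Eigenvalues λ = -6, 3.
For λ=-6: (A-λI) row 1 is [9, 0], so an eigenvector is (0, 1).
For λ=3: (A-λI) row 2 is [-27, -9], so an eigenvector is (-1, 3).
General solution: K_1e^(-6t)(0,1) + K_2e^(3t)(-1,3).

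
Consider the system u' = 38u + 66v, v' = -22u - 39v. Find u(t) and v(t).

Coefficient matrix A = [[38, 66], [-22, -39]].
Characteristic polynomial det(A - λI) = λ^2 + λ - 30 = 0.
Eigenvalues λ = 5, -6.
For λ=5: (A-λI) row 1 is [33, 66], so an eigenvector is (2, -1).
For λ=-6: (A-λI) row 1 is [44, 66], so an eigenvector is (-3, 2).
General solution: C_1e^(5t)(2,-1) + C_2e^(-6t)(-3,2).

u(t) = 2C_1e^(5t) - 3C_2e^(-6t), v(t) = -C_1e^(5t) + 2C_2e^(-6t)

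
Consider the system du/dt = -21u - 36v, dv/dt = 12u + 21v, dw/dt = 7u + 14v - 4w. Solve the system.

u(t) = -3C_1e^(3t) - 2C_2e^(-3t), v(t) = 2C_1e^(3t) + C_2e^(-3t), w(t) = C_1e^(3t) + C_3e^(-4t)

Coefficient matrix A = [[-21, -36, 0], [12, 21, 0], [7, 14, -4]].
det(A - λI) = 0 gives eigenvalues λ = 3, -3, -4.
For λ=3: eigenvector (-3,2,1).
For λ=-3: eigenvector (-2,1,0).
For λ=-4: eigenvector (0,0,1).
General solution: C_1e^(3t)(-3,2,1) + C_2e^(-3t)(-2,1,0) + C_3e^(-4t)(0,0,1).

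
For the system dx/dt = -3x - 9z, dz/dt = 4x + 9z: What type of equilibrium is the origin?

unstable improper node

A = [[-3,-9],[4,9]]; det(A-λI) = λ^2 - 6λ + 9.
repeated λ = 3 with a single eigenvector.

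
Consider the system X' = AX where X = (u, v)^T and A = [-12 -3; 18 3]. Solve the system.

u(t) = C_1e^(-6t) - C_2e^(-3t), v(t) = -2C_1e^(-6t) + 3C_2e^(-3t)

Coefficient matrix A = [[-12, -3], [18, 3]].
Characteristic polynomial det(A - λI) = λ^2 + 9λ + 18 = 0.
Eigenvalues λ = -6, -3.
For λ=-6: (A-λI) row 1 is [-6, -3], so an eigenvector is (1, -2).
For λ=-3: (A-λI) row 1 is [-9, -3], so an eigenvector is (-1, 3).
General solution: C_1e^(-6t)(1,-2) + C_2e^(-3t)(-1,3).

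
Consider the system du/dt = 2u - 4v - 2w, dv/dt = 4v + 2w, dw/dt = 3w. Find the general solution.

Coefficient matrix A = [[2, -4, -2], [0, 4, 2], [0, 0, 3]].
det(A - λI) = 0 gives eigenvalues λ = 2, 4, 3.
For λ=2: eigenvector (1,0,0).
For λ=4: eigenvector (-2,1,0).
For λ=3: eigenvector (6,-2,1).
General solution: C_1e^(2t)(1,0,0) + C_2e^(4t)(-2,1,0) + C_3e^(3t)(6,-2,1).

u(t) = C_1e^(2t) - 2C_2e^(4t) + 6C_3e^(3t), v(t) = C_2e^(4t) - 2C_3e^(3t), w(t) = C_3e^(3t)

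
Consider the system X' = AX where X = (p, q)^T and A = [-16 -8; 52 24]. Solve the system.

Coefficient matrix A = [[-16, -8], [52, 24]].
Characteristic polynomial det(A - λI) = λ^2 - 8λ + 32 = 0.
Eigenvalues λ = 4 ± 4i (complex conjugate pair).
For λ=4+4i: an eigenvector is (-1,2) - i(1,-3) = (-1 - i, 2 + 3i).
A real fundamental pair from Re and Im of e^((4+4i)t)v: X_1 = e^(4t)(cos(4t)·(-1,2) + sin(4t)·(1,-3)), X_2 = e^(4t)(sin(4t)·(-1,2) - cos(4t)·(1,-3)).
General solution: c_1X_1 + c_2X_2.

p(t) = c_1e^(4t)sin(4t) - c_1e^(4t)cos(4t) - c_2e^(4t)sin(4t) - c_2e^(4t)cos(4t), q(t) = -3c_1e^(4t)sin(4t) + 2c_1e^(4t)cos(4t) + 2c_2e^(4t)sin(4t) + 3c_2e^(4t)cos(4t)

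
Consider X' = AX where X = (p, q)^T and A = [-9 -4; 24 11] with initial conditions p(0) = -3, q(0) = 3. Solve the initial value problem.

Coefficient matrix A = [[-9, -4], [24, 11]].
Characteristic polynomial det(A - λI) = λ^2 - 2λ - 3 = 0.
Eigenvalues λ = 3, -1.
For λ=3: (A-λI) row 1 is [-12, -4], so an eigenvector is (-1, 3).
For λ=-1: (A-λI) row 1 is [-8, -4], so an eigenvector is (-1, 2).
General solution: c_1e^(3t)(-1,3) + c_2e^(-t)(-1,2).
Applying p(0)=-3, q(0)=3 gives c_1=-3, c_2=6.

p(t) = 3e^(3t) - 6e^(-t), q(t) = -9e^(3t) + 12e^(-t)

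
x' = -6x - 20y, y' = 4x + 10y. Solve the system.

Coefficient matrix A = [[-6, -20], [4, 10]].
Characteristic polynomial det(A - λI) = λ^2 - 4λ + 20 = 0.
Eigenvalues λ = 2 ± 4i (complex conjugate pair).
For λ=2+4i: an eigenvector is (2,-1) - i(1,0) = (2 - i, -1).
A real fundamental pair from Re and Im of e^((2+4i)t)v: X_1 = e^(2t)(cos(4t)·(2,-1) + sin(4t)·(1,0)), X_2 = e^(2t)(sin(4t)·(2,-1) - cos(4t)·(1,0)).
General solution: K_1X_1 + K_2X_2.

x(t) = K_1e^(2t)sin(4t) + 2K_1e^(2t)cos(4t) + 2K_2e^(2t)sin(4t) - K_2e^(2t)cos(4t), y(t) = -K_1e^(2t)cos(4t) - K_2e^(2t)sin(4t)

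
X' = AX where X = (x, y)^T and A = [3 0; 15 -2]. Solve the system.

Coefficient matrix A = [[3, 0], [15, -2]].
Characteristic polynomial det(A - λI) = λ^2 - λ - 6 = 0.
Eigenvalues λ = 3, -2.
For λ=3: (A-λI) row 2 is [15, -5], so an eigenvector is (1, 3).
For λ=-2: (A-λI) row 1 is [5, 0], so an eigenvector is (0, 1).
General solution: C_1e^(3t)(1,3) + C_2e^(-2t)(0,1).

x(t) = C_1e^(3t), y(t) = 3C_1e^(3t) + C_2e^(-2t)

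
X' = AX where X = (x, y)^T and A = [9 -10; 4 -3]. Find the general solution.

x(t) = -2C_1e^(3t)sin(2t) + C_1e^(3t)cos(2t) + C_2e^(3t)sin(2t) + 2C_2e^(3t)cos(2t), y(t) = -C_1e^(3t)sin(2t) + C_1e^(3t)cos(2t) + C_2e^(3t)sin(2t) + C_2e^(3t)cos(2t)

Coefficient matrix A = [[9, -10], [4, -3]].
Characteristic polynomial det(A - λI) = λ^2 - 6λ + 13 = 0.
Eigenvalues λ = 3 ± 2i (complex conjugate pair).
For λ=3+2i: an eigenvector is (1,1) - i(-2,-1) = (1 + 2i, 1 + i).
A real fundamental pair from Re and Im of e^((3+2i)t)v: X_1 = e^(3t)(cos(2t)·(1,1) + sin(2t)·(-2,-1)), X_2 = e^(3t)(sin(2t)·(1,1) - cos(2t)·(-2,-1)).
General solution: C_1X_1 + C_2X_2.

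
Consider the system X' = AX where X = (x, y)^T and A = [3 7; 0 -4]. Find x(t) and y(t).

Coefficient matrix A = [[3, 7], [0, -4]].
Characteristic polynomial det(A - λI) = λ^2 + λ - 12 = 0.
Eigenvalues λ = -4, 3.
For λ=-4: (A-λI) row 1 is [7, 7], so an eigenvector is (1, -1).
For λ=3: (A-λI) row 1 is [0, 7], so an eigenvector is (1, 0).
General solution: c_1e^(-4t)(1,-1) + c_2e^(3t)(1,0).

x(t) = c_1e^(-4t) + c_2e^(3t), y(t) = -c_1e^(-4t)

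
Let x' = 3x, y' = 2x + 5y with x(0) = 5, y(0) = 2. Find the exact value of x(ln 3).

135

A = [[3,0],[2,5]]; eigenvalues λ = 3, 5.
Eigenvectors: (-1,1) for λ=3, (0,-1) for λ=5.
From the initial condition, c_1 = -5, c_2 = -7.
x(ln 3) = (-5)(3^3)(-1) + (-7)(3^5)(0) = 135.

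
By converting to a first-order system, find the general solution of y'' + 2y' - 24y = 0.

Let x_1 = y, x_2 = y'. Then x_1' = x_2 and x_2' = 24x_1 - 2x_2.
A = [[0,1],[24,-2]]; det(A-λI) = λ^2 + 2λ - 24.
Eigenvalues λ = 4, -6 with eigenvectors (1,4), (1,-6).

y(t) = c_1e^(4t) + c_2e^(-6t)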